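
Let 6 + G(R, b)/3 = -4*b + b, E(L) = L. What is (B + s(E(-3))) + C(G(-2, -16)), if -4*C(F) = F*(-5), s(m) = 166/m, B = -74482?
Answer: -446279/6 ≈ -74380.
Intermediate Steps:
G(R, b) = -18 - 9*b (G(R, b) = -18 + 3*(-4*b + b) = -18 + 3*(-3*b) = -18 - 9*b)
C(F) = 5*F/4 (C(F) = -F*(-5)/4 = -(-5)*F/4 = 5*F/4)
(B + s(E(-3))) + C(G(-2, -16)) = (-74482 + 166/(-3)) + 5*(-18 - 9*(-16))/4 = (-74482 + 166*(-1/3)) + 5*(-18 + 144)/4 = (-74482 - 166/3) + (5/4)*126 = -223612/3 + 315/2 = -446279/6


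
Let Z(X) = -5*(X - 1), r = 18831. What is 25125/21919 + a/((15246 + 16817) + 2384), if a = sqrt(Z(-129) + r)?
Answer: 25125/21919 + 11*sqrt(161)/34447 ≈ 1.1503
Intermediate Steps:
Z(X) = 5 - 5*X (Z(X) = -5*(-1 + X) = 5 - 5*X)
a = 11*sqrt(161) (a = sqrt((5 - 5*(-129)) + 18831) = sqrt((5 + 645) + 18831) = sqrt(650 + 18831) = sqrt(19481) = 11*sqrt(161) ≈ 139.57)
25125/21919 + a/((15246 + 16817) + 2384) = 25125/21919 + (11*sqrt(161))/((15246 + 16817) + 2384) = 25125*(1/21919) + (11*sqrt(161))/(32063 + 2384) = 25125/21919 + (11*sqrt(161))/34447 = 25125/21919 + (11*sqrt(161))*(1/34447) = 25125/21919 + 11*sqrt(161)/34447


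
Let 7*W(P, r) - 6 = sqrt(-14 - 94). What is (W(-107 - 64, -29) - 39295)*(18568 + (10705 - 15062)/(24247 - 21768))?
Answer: -12659787142185/17353 + 276154290*I*sqrt(3)/17353 ≈ -7.2954e+8 + 27564.0*I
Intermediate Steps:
W(P, r) = 6/7 + 6*I*sqrt(3)/7 (W(P, r) = 6/7 + sqrt(-14 - 94)/7 = 6/7 + sqrt(-108)/7 = 6/7 + (6*I*sqrt(3))/7 = 6/7 + 6*I*sqrt(3)/7)
(W(-107 - 64, -29) - 39295)*(18568 + (10705 - 15062)/(24247 - 21768)) = ((6/7 + 6*I*sqrt(3)/7) - 39295)*(18568 + (10705 - 15062)/(24247 - 21768)) = (-275059/7 + 6*I*sqrt(3)/7)*(18568 - 4357/2479) = (-275059/7 + 6*I*sqrt(3)/7)*(46025715/2479) = -12659787142185/17353 + 276154290*I*sqrt(3)/17353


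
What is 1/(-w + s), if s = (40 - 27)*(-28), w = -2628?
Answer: 1/2264 ≈ 0.00044170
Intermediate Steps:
s = -364 (s = 13*(-28) = -364)
1/(-w + s) = 1/(-1*(-2628) - 364) = 1/(2628 - 364) = 1/2264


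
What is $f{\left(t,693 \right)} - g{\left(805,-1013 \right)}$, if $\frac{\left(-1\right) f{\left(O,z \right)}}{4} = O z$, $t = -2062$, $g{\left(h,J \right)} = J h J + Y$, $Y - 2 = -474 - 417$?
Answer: $-820349292$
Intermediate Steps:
$Y = -889$ ($Y = 2 - 891 = -889$)
$g{\left(h,J \right)} = -889 + h J^{2}$ ($g{\left(h,J \right)} = J h J - 889 = h J^{2} - 889 = -889 + h J^{2}$)
$f{\left(O,z \right)} = - 4 O z$
$f{\left(t,693 \right)} - g{\left(805,-1013 \right)} = \left(-4\right) \left(-2062\right) 693 - \left(-889 + 805 \left(-1013\right)^{2}\right) = 5715864 - \left(-889 + 805 \cdot 1026169\right) = 5715864 - \left(-889 + 826066045\right) = 5715864 - 826065156 = -820349292$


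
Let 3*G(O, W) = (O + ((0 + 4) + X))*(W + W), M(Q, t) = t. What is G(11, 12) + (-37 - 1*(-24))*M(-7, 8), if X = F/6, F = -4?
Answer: 32/3 ≈ 10.667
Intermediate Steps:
X = -⅔ (X = -4/6 = -4*⅙ = -⅔ ≈ -0.66667)
G(O, W) = 2*W*(10/3 + O)/3 (G(O, W) = ((O + ((0 + 4) - ⅔))*(W + W))/3 = ((O + (4 - ⅔))*(2*W))/3 = ((O + 10/3)*(2*W))/3 = ((10/3 + O)*(2*W))/3 = (2*W*(10/3 + O))/3 = 2*W*(10/3 + O)/3)
G(11, 12) + (-37 - 1*(-24))*M(-7, 8) = (2/9)*12*(10 + 3*11) + (-37 - 1*(-24))*8 = (2/9)*12*(10 + 33) + (-37 + 24)*8 = (2/9)*12*43 - 13*8 = 344/3 - 104 = 32/3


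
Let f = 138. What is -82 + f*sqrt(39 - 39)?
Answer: -82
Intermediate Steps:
-82 + f*sqrt(39 - 39) = -82 + 138*sqrt(39 - 39) = -82 + 138*sqrt(0) = -82 + 138*0 = -82 + 0 = -82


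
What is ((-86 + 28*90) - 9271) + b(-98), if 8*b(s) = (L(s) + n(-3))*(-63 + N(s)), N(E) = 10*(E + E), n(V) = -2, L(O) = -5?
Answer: -40535/8 ≈ -5066.9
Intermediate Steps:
N(E) = 20*E (N(E) = 10*(2*E) = 20*E)
b(s) = 441/8 - 35*s/2 (b(s) = ((-5 - 2)*(-63 + 20*s))/8 = (-7*(-63 + 20*s))/8 = (441 - 140*s)/8 = 441/8 - 35*s/2)
((-86 + 28*90) - 9271) + b(-98) = ((-86 + 28*90) - 9271) + (441/8 - 35/2*(-98)) = ((-86 + 2520) - 9271) + (441/8 + 1715) = (2434 - 9271) + 14161/8 = -6837 + 14161/8 = -40535/8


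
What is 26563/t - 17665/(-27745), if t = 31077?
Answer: 257193128/172446273 ≈ 1.4914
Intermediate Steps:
26563/t - 17665/(-27745) = 26563/31077 - 17665/(-27745) = 26563*(1/31077) - 17665*(-1/27745) = 26563/31077 + 3533/5549 = 257193128/172446273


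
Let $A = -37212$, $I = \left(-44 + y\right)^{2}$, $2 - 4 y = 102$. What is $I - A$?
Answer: $41973$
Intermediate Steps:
$y = -25$ ($y = \frac{1}{2} - \frac{51}{2} = -25$)
$I = 4761$ ($I = \left(-44 - 25\right)^{2} = \left(-69\right)^{2} = 4761$)
$I - A = 4761 - -37212 = 4761 + 37212 = 41973$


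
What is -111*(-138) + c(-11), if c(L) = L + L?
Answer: 15296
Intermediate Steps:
c(L) = 2*L
-111*(-138) + c(-11) = -111*(-138) + 2*(-11) = 15318 - 22 = 15296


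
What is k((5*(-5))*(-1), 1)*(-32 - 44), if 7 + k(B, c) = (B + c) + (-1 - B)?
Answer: 532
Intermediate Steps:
k(B, c) = -8 + c (k(B, c) = -7 + ((B + c) + (-1 - B)) = -7 + (-1 + c) = -8 + c)
k((5*(-5))*(-1), 1)*(-32 - 44) = (-8 + 1)*(-32 - 44) = -7*(-76) = 532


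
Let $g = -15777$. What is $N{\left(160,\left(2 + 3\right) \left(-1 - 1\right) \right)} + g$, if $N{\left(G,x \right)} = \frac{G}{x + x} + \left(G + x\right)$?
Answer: $-15635$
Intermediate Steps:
$N{\left(G,x \right)} = G + x + \frac{G}{2 x}$ ($N{\left(G,x \right)} = \frac{G}{2 x} + \left(G + x\right) = G + x + \frac{G}{2 x}$)
$N{\left(160,\left(2 + 3\right) \left(-1 - 1\right) \right)} + g = \left(160 + \left(2 + 3\right) \left(-1 - 1\right) + \frac{1}{2} \cdot 160 \frac{1}{\left(2 + 3\right) \left(-1 - 1\right)}\right) - 15777 = \left(160 + 5 \left(-2\right) + \frac{1}{2} \cdot 160 \frac{1}{5 \left(-2\right)}\right) - 15777 = \left(160 - 10 + \frac{1}{2} \cdot 160 \frac{1}{-10}\right) - 15777 = \left(160 - 10 + \frac{1}{2} \cdot 160 \left(- \frac{1}{10}\right)\right) - 15777 = \left(160 - 10 - 8\right) - 15777 = 142 - 15777 = -15635$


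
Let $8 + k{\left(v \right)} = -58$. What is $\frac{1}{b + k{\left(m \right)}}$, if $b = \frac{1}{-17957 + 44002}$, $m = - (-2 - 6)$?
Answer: $- \frac{26045}{1718969} \approx -0.015152$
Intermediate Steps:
$m = 8$ ($m = \left(-1\right) \left(-8\right) = 8$)
$b = \frac{1}{26045} \approx 3.8395 \cdot 10^{-5}$
$k{\left(v \right)} = -66$ ($k{\left(v \right)} = -8 - 58 = -66$)
$\frac{1}{b + k{\left(m \right)}} = \frac{1}{\frac{1}{26045} - 66} = \frac{1}{- \frac{1718969}{26045}} = - \frac{26045}{1718969}$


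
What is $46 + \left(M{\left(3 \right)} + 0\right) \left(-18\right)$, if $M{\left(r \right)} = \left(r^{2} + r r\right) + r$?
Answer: $-332$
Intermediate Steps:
$M{\left(r \right)} = r + 2 r^{2}$ ($M{\left(r \right)} = \left(r^{2} + r^{2}\right) + r = 2 r^{2} + r = r + 2 r^{2}$)
$46 + \left(M{\left(3 \right)} + 0\right) \left(-18\right) = 46 + \left(3 \left(1 + 2 \cdot 3\right) + 0\right) \left(-18\right) = 46 + \left(3 \left(1 + 6\right) + 0\right) \left(-18\right) = 46 + \left(3 \cdot 7 + 0\right) \left(-18\right) = 46 + \left(21 + 0\right) \left(-18\right) = 46 + 21 \left(-18\right) = 46 - 378 = -332$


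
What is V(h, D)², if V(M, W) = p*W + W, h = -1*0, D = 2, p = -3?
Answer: 16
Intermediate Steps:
h = 0
V(M, W) = -2*W (V(M, W) = -3*W + W = -2*W)
V(h, D)² = (-2*2)² = (-4)² = 16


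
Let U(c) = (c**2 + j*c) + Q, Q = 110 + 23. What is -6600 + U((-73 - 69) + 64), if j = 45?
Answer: -3893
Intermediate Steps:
Q = 133
U(c) = 133 + c**2 + 45*c (U(c) = (c**2 + 45*c) + 133 = 133 + c**2 + 45*c)
-6600 + U((-73 - 69) + 64) = -6600 + (133 + ((-73 - 69) + 64)**2 + 45*((-73 - 69) + 64)) = -6600 + (133 + (-142 + 64)**2 + 45*(-142 + 64)) = -6600 + (133 + (-78)**2 + 45*(-78)) = -6600 + (133 + 6084 - 3510) = -6600 + 2707 = -3893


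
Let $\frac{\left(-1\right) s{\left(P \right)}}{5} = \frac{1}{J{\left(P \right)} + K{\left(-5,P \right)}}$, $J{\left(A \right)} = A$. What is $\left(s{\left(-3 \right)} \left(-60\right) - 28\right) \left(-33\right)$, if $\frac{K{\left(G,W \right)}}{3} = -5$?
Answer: $1474$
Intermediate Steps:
$K{\left(G,W \right)} = -15$ ($K{\left(G,W \right)} = 3 \left(-5\right) = -15$)
$s{\left(P \right)} = - \frac{5}{-15 + P}$ ($s{\left(P \right)} = - \frac{5}{P - 15} = - \frac{5}{-15 + P}$)
$\left(s{\left(-3 \right)} \left(-60\right) - 28\right) \left(-33\right) = \left(- \frac{5}{-15 - 3} \left(-60\right) - 28\right) \left(-33\right) = \left(- \frac{5}{-18} \left(-60\right) - 28\right) \left(-33\right) = \left(\left(-5\right) \left(- \frac{1}{18}\right) \left(-60\right) - 28\right) \left(-33\right) = \left(\frac{5}{18} \left(-60\right) - 28\right) \left(-33\right) = \left(- \frac{50}{3} - 28\right) \left(-33\right) = \left(- \frac{134}{3}\right) \left(-33\right) = 1474$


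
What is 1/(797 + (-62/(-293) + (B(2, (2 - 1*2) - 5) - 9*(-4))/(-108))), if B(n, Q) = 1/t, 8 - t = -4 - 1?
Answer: 411372/327813115 ≈ 0.0012549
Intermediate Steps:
t = 13 (t = 8 - (-4 - 1) = 8 - 1*(-5) = 8 + 5 = 13)
B(n, Q) = 1/13
1/(797 + (-62/(-293) + (B(2, (2 - 1*2) - 5) - 9*(-4))/(-108))) = 1/(797 + (-62/(-293) + (1/13 - 9*(-4))/(-108))) = 1/(797 + (-62*(-1/293) + (1/13 + 36)*(-1/108))) = 1/(797 + (62/293 + (469/13)*(-1/108))) = 1/(797 + (62/293 - 469/1404)) = 1/(797 - 50369/411372) = 1/(327813115/411372) = 411372/327813115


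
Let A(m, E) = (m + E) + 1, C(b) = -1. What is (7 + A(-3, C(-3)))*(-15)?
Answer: -60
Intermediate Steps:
A(m, E) = 1 + E + m (A(m, E) = (E + m) + 1 = 1 + E + m)
(7 + A(-3, C(-3)))*(-15) = (7 + (1 - 1 - 3))*(-15) = (7 - 3)*(-15) = 4*(-15) = -60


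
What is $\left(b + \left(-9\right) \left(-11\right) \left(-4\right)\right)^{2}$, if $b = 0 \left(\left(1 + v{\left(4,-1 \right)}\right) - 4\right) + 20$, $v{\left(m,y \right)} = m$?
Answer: $141376$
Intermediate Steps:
$b = 20$ ($b = 0 \left(\left(1 + 4\right) - 4\right) + 20 = 0 \left(5 - 4\right) + 20 = 0 \cdot 1 + 20 = 0 + 20 = 20$)
$\left(b + \left(-9\right) \left(-11\right) \left(-4\right)\right)^{2} = \left(20 + \left(-9\right) \left(-11\right) \left(-4\right)\right)^{2} = \left(20 + 99 \left(-4\right)\right)^{2} = \left(20 - 396\right)^{2} = \left(-376\right)^{2} = 141376$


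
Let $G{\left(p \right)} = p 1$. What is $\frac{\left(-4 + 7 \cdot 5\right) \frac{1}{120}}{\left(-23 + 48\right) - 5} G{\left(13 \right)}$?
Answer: $\frac{403}{2400} \approx 0.16792$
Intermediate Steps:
$G{\left(p \right)} = p$
$\frac{\left(-4 + 7 \cdot 5\right) \frac{1}{120}}{\left(-23 + 48\right) - 5} G{\left(13 \right)} = \frac{\left(-4 + 7 \cdot 5\right) \frac{1}{120}}{\left(-23 + 48\right) - 5} \cdot 13 = \frac{\left(-4 + 35\right) \frac{1}{120}}{25 - 5} \cdot 13 = \frac{31 \cdot \frac{1}{120}}{20} \cdot 13 = \frac{31}{120} \cdot \frac{1}{20} \cdot 13 = \frac{31}{2400} \cdot 13 = \frac{403}{2400}$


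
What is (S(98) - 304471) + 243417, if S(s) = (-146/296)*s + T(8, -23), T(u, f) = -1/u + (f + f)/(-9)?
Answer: -162763345/2664 ≈ -61097.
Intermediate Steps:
T(u, f) = -1/u - 2*f/9 (T(u, f) = -1/u + (2*f)*(-⅑) = -1/u - 2*f/9)
S(s) = 359/72 - 73*s/148 (S(s) = (-146/296)*s + (-1/8 - 2/9*(-23)) = (-146*1/296)*s + (-1*⅛ + 46/9) = -73*s/148 + (-⅛ + 46/9) = -73*s/148 + 359/72 = 359/72 - 73*s/148)
(S(98) - 304471) + 243417 = ((359/72 - 73/148*98) - 304471) + 243417 = ((359/72 - 3577/74) - 304471) + 243417 = (-115489/2664 - 304471) + 243417 = -811226233/2664 + 243417 = -162763345/2664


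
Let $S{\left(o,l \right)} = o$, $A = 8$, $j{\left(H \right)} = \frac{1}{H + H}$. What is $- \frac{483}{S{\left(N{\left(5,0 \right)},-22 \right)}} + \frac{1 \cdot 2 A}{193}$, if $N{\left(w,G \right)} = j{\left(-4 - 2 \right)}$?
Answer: $\frac{1118644}{193} \approx 5796.1$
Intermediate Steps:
$j{\left(H \right)} = \frac{1}{2 H}$
$N{\left(w,G \right)} = - \frac{1}{12}$ ($N{\left(w,G \right)} = \frac{1}{2 \left(-4 - 2\right)} = \frac{1}{2 \left(-6\right)} = \frac{1}{2} \left(- \frac{1}{6}\right) = - \frac{1}{12}$)
$- \frac{483}{S{\left(N{\left(5,0 \right)},-22 \right)}} + \frac{1 \cdot 2 A}{193} = - \frac{483}{- \frac{1}{12}} + \frac{1 \cdot 2 \cdot 8}{193} = \left(-483\right) \left(-12\right) + 2 \cdot 8 \cdot \frac{1}{193} = 5796 + 16 \cdot \frac{1}{193} = 5796 + \frac{16}{193} = \frac{1118644}{193}$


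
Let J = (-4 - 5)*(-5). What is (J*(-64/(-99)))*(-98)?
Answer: -31360/11 ≈ -2850.9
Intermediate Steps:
J = 45 (J = -9*(-5) = 45)
(J*(-64/(-99)))*(-98) = (45*(-64/(-99)))*(-98) = (45*(-64*(-1/99)))*(-98) = (45*(64/99))*(-98) = (320/11)*(-98) = -31360/11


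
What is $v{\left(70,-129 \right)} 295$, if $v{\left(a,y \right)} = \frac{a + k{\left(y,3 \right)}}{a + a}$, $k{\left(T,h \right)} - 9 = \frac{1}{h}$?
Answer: $\frac{1003}{6} \approx 167.17$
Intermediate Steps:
$k{\left(T,h \right)} = 9 + \frac{1}{h}$
$v{\left(a,y \right)} = \frac{\frac{28}{3} + a}{2 a}$ ($v{\left(a,y \right)} = \frac{a + \left(9 + \frac{1}{3}\right)}{a + a} = \frac{a + \left(9 + \frac{1}{3}\right)}{2 a} = \left(a + \frac{28}{3}\right) \frac{1}{2 a} = \left(\frac{28}{3} + a\right) \frac{1}{2 a} = \frac{\frac{28}{3} + a}{2 a}$)
$v{\left(70,-129 \right)} 295 = \frac{28 + 3 \cdot 70}{6 \cdot 70} \cdot 295 = \frac{1}{6} \cdot \frac{1}{70} \left(28 + 210\right) 295 = \frac{1}{6} \cdot \frac{1}{70} \cdot 238 \cdot 295 = \frac{17}{30} \cdot 295 = \frac{1003}{6}$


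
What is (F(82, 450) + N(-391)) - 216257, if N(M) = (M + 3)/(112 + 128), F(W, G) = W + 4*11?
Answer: -12967957/60 ≈ -2.1613e+5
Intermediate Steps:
F(W, G) = 44 + W (F(W, G) = W + 44 = 44 + W)
N(M) = 1/80 + M/240 (N(M) = (3 + M)/240 = (3 + M)*(1/240) = 1/80 + M/240)
(F(82, 450) + N(-391)) - 216257 = ((44 + 82) + (1/80 + (1/240)*(-391))) - 216257 = (126 + (1/80 - 391/240)) - 216257 = (126 - 97/60) - 216257 = 7463/60 - 216257 = -12967957/60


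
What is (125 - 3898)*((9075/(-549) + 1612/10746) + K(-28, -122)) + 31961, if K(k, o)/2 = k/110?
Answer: 156803116762/1638765 ≈ 95684.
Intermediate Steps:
K(k, o) = k/55 (K(k, o) = 2*(k/110) = k/55)
(125 - 3898)*((9075/(-549) + 1612/10746) + K(-28, -122)) + 31961 = (125 - 3898)*((9075/(-549) + 1612/10746) + (1/55)*(-28)) + 31961 = -3773*((9075*(-1/549) + 1612*(1/10746)) - 28/55) + 31961 = -3773*((-3025/183 + 806/5373) - 28/55) + 31961 = -3773*(-5368609/327753 - 28/55) + 31961 = -3773*(-304450579/18026415) + 31961 = 104426548597/1638765 + 31961 = 156803116762/1638765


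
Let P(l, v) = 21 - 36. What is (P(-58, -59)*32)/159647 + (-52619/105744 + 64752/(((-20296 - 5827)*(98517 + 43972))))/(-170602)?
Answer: -32200598598945934977073/10720252227557744651253792 ≈ -0.0030037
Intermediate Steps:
P(l, v) = -15
(P(-58, -59)*32)/159647 + (-52619/105744 + 64752/(((-20296 - 5827)*(98517 + 43972))))/(-170602) = -15*32/159647 + (-52619/105744 + 64752/(((-20296 - 5827)*(98517 + 43972))))/(-170602) = -480*1/159647 + (-52619*1/105744 + 64752/((-26123*142489)))*(-1/170602) = -480/159647 + (-52619/105744 + 64752/(-3722240147))*(-1/170602) = -480/159647 + (-52619/105744 + 64752*(-1/3722240147))*(-1/170602) = -480/159647 + (-52619/105744 - 64752/3722240147)*(-1/170602) = -480/159647 - 195867401430481/393604562104368*(-1/170602) = -480/159647 + 195867401430481/67149725504129389536 = -32200598598945934977073/10720252227557744651253792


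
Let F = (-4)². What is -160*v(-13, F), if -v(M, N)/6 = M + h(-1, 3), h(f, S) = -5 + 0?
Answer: -17280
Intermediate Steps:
F = 16
h(f, S) = -5
v(M, N) = 30 - 6*M (v(M, N) = -6*(M - 5) = -6*(-5 + M) = 30 - 6*M)
-160*v(-13, F) = -160*(30 - 6*(-13)) = -160*(30 + 78) = -160*108 = -17280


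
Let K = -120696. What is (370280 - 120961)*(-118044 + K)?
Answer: -59522418060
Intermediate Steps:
(370280 - 120961)*(-118044 + K) = (370280 - 120961)*(-118044 - 120696) = 249319*(-238740) = -59522418060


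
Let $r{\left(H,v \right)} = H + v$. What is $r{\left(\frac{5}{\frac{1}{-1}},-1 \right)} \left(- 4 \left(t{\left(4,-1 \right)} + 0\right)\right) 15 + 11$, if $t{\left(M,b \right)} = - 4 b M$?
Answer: $5771$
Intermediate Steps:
$t{\left(M,b \right)} = - 4 M b$
$r{\left(\frac{5}{\frac{1}{-1}},-1 \right)} \left(- 4 \left(t{\left(4,-1 \right)} + 0\right)\right) 15 + 11 = \left(\frac{5}{\frac{1}{-1}} - 1\right) \left(- 4 \left(\left(-4\right) 4 \left(-1\right) + 0\right)\right) 15 + 11 = \left(\frac{5}{-1} - 1\right) \left(- 4 \left(16 + 0\right)\right) 15 + 11 = \left(5 \left(-1\right) - 1\right) \left(\left(-4\right) 16\right) 15 + 11 = \left(-5 - 1\right) \left(-64\right) 15 + 11 = \left(-6\right) \left(-64\right) 15 + 11 = 384 \cdot 15 + 11 = 5760 + 11 = 5771$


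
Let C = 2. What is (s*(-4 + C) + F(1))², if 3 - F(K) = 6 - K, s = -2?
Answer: 4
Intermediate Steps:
F(K) = -3 + K (F(K) = 3 - (6 - K) = 3 + (-6 + K) = -3 + K)
(s*(-4 + C) + F(1))² = (-2*(-4 + 2) + (-3 + 1))² = (-2*(-2) - 2)² = (4 - 2)² = 2² = 4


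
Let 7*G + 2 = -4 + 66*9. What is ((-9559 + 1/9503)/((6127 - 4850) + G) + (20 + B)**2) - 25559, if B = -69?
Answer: -299606754290/12933583 ≈ -23165.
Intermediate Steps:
G = 84 (G = -2/7 + (-4 + 66*9)/7 = -2/7 + (-4 + 594)/7 = -2/7 + (1/7)*590 = -2/7 + 590/7 = 84)
((-9559 + 1/9503)/((6127 - 4850) + G) + (20 + B)**2) - 25559 = ((-9559 + 1/9503)/((6127 - 4850) + 84) + (20 - 69)**2) - 25559 = ((-9559 + 1/9503)/(1277 + 84) + (-49)**2) - 25559 = (-90839176/9503/1361 + 2401) - 25559 = (-90839176/9503*1/1361 + 2401) - 25559 = (-90839176/12933583 + 2401) - 25559 = 30962693607/12933583 - 25559 = -299606754290/12933583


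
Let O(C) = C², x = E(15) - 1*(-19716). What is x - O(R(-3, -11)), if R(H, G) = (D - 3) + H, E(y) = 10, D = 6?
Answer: 19726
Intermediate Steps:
R(H, G) = 3 + H (R(H, G) = (6 - 3) + H = 3 + H)
x = 19726 (x = 10 - 1*(-19716) = 10 + 19716 = 19726)
x - O(R(-3, -11)) = 19726 - (3 - 3)² = 19726 - 1*0² = 19726 - 1*0 = 19726 + 0 = 19726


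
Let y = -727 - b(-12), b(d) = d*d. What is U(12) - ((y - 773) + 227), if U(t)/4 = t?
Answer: 1465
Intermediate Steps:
U(t) = 4*t
b(d) = d²
y = -871 (y = -727 - 1*(-12)² = -727 - 1*144 = -727 - 144 = -871)
U(12) - ((y - 773) + 227) = 4*12 - ((-871 - 773) + 227) = 48 - (-1644 + 227) = 48 - 1*(-1417) = 48 + 1417 = 1465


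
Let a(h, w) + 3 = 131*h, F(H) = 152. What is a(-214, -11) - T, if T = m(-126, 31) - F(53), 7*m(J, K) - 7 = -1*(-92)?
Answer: -195294/7 ≈ -27899.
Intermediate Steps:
m(J, K) = 99/7 (m(J, K) = 1 + (-1*(-92))/7 = 1 + (1/7)*92 = 1 + 92/7 = 99/7)
a(h, w) = -3 + 131*h
T = -965/7 (T = 99/7 - 1*152 = 99/7 - 152 = -965/7 ≈ -137.86)
a(-214, -11) - T = (-3 + 131*(-214)) - 1*(-965/7) = (-3 - 28034) + 965/7 = -28037 + 965/7 = -195294/7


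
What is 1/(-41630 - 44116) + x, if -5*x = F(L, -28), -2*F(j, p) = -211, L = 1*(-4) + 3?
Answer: -4523104/214365 ≈ -21.100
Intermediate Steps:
L = -1 (L = -4 + 3 = -1)
F(j, p) = 211/2 (F(j, p) = -1/2*(-211) = 211/2)
x = -211/10 (x = -1/5*211/2 = -211/10 ≈ -21.100)
1/(-41630 - 44116) + x = 1/(-41630 - 44116) - 211/10 = 1/(-85746) - 211/10 = -1/85746 - 211/10 = -4523104/214365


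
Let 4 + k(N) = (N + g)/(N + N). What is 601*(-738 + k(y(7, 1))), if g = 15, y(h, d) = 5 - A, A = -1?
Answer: -1779561/4 ≈ -4.4489e+5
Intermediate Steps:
y(h, d) = 6 (y(h, d) = 5 - 1*(-1) = 5 + 1 = 6)
k(N) = -4 + (15 + N)/(2*N) (k(N) = -4 + (N + 15)/(N + N) = -4 + (15 + N)/((2*N)) = -4 + (15 + N)*(1/(2*N)) = -4 + (15 + N)/(2*N))
601*(-738 + k(y(7, 1))) = 601*(-738 + (½)*(15 - 7*6)/6) = 601*(-738 + (½)*(⅙)*(15 - 42)) = 601*(-738 + (½)*(⅙)*(-27)) = 601*(-738 - 9/4) = 601*(-2961/4) = -1779561/4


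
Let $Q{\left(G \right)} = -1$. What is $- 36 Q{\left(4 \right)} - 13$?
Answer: $23$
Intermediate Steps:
$- 36 Q{\left(4 \right)} - 13 = \left(-36\right) \left(-1\right) - 13 = 36 - 13 = 23$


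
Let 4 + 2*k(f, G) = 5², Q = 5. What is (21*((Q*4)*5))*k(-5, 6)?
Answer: 22050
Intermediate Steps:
k(f, G) = 21/2 (k(f, G) = -2 + (½)*5² = -2 + (½)*25 = -2 + 25/2 = 21/2)
(21*((Q*4)*5))*k(-5, 6) = (21*((5*4)*5))*(21/2) = (21*(20*5))*(21/2) = (21*100)*(21/2) = 2100*(21/2) = 22050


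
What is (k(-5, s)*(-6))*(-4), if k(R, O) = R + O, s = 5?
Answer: 0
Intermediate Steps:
k(R, O) = O + R
(k(-5, s)*(-6))*(-4) = ((5 - 5)*(-6))*(-4) = (0*(-6))*(-4) = 0*(-4) = 0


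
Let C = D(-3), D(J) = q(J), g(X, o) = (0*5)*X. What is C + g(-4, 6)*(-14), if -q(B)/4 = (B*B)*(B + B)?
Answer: 216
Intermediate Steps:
g(X, o) = 0 (g(X, o) = 0*X = 0)
q(B) = -8*B³ (q(B) = -4*B*B*(B + B) = -4*B²*2*B = -8*B³)
D(J) = -8*J³
C = 216 (C = -8*(-3)³ = -8*(-27) = 216)
C + g(-4, 6)*(-14) = 216 + 0*(-14) = 216 + 0 = 216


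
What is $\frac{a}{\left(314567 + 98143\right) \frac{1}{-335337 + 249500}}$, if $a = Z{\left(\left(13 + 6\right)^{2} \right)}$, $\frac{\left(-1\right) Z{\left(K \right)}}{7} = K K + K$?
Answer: $\frac{39260727919}{206355} \approx 1.9026 \cdot 10^{5}$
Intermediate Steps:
$Z{\left(K \right)} = - 7 K - 7 K^{2}$ ($Z{\left(K \right)} = - 7 \left(K K + K\right) = - 7 \left(K^{2} + K\right) = - 7 \left(K + K^{2}\right) = - 7 K - 7 K^{2}$)
$a = -914774$ ($a = - 7 \left(13 + 6\right)^{2} \left(1 + \left(13 + 6\right)^{2}\right) = - 7 \cdot 19^{2} \left(1 + 19^{2}\right) = \left(-7\right) 361 \left(1 + 361\right) = \left(-7\right) 361 \cdot 362 = -914774$)
$\frac{a}{\left(314567 + 98143\right) \frac{1}{-335337 + 249500}} = - \frac{914774}{\left(314567 + 98143\right) \frac{1}{-335337 + 249500}} = - \frac{914774}{412710 \frac{1}{-85837}} = - \frac{914774}{412710 \left(- \frac{1}{85837}\right)} = - \frac{914774}{- \frac{412710}{85837}} = \left(-914774\right) \left(- \frac{85837}{412710}\right) = \frac{39260727919}{206355}$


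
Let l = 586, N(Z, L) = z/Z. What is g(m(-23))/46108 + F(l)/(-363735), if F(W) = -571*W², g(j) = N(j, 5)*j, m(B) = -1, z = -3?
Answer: 9040814789323/16771093380 ≈ 539.07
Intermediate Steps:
N(Z, L) = -3/Z
g(j) = -3 (g(j) = (-3/j)*j = -3)
g(m(-23))/46108 + F(l)/(-363735) = -3/46108 - 571*586²/(-363735) = -3*1/46108 - 571*343396*(-1/363735) = -3/46108 - 196079116*(-1/363735) = -3/46108 + 196079116/363735 = 9040814789323/16771093380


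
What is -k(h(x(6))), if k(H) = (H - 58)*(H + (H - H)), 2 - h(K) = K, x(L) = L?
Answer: -248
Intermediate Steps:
h(K) = 2 - K
k(H) = H*(-58 + H) (k(H) = (-58 + H)*(H + 0) = (-58 + H)*H = H*(-58 + H))
-k(h(x(6))) = -(2 - 1*6)*(-58 + (2 - 1*6)) = -(2 - 6)*(-58 + (2 - 6)) = -(-4)*(-58 - 4) = -(-4)*(-62) = -1*248 = -248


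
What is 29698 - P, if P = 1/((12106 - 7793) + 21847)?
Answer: 776899679/26160 ≈ 29698.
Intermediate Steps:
P = 1/26160 (P = 1/(4313 + 21847) = 1/26160 ≈ 3.8226e-5)
29698 - P = 29698 - 1*1/26160 = 29698 - 1/26160 = 776899679/26160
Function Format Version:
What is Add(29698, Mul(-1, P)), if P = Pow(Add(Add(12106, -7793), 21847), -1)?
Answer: Rational(776899679, 26160) ≈ 29698.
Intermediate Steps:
P = Rational(1, 26160) (P = Pow(Add(4313, 21847), -1) = Pow(26160, -1) = Rational(1, 26160) ≈ 3.8226e-5)
Add(29698, Mul(-1, P)) = Add(29698, Mul(-1, Rational(1, 26160))) = Add(29698, Rational(-1, 26160)) = Rational(776899679, 26160)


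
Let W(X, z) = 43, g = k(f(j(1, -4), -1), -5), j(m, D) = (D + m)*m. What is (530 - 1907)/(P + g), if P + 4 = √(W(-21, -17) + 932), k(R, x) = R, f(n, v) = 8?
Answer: 5508/959 - 6885*√39/959 ≈ -39.092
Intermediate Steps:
j(m, D) = m*(D + m)
g = 8
P = -4 + 5*√39 (P = -4 + √(43 + 932) = -4 + √975 = -4 + 5*√39 ≈ 27.225)
(530 - 1907)/(P + g) = (530 - 1907)/((-4 + 5*√39) + 8) = -1377/(4 + 5*√39)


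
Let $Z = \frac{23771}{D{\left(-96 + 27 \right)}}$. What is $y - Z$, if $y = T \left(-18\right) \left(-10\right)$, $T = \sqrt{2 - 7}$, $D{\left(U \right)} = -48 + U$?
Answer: $\frac{23771}{117} + 180 i \sqrt{5} \approx 203.17 + 402.49 i$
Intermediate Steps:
$T = i \sqrt{5}$ ($T = \sqrt{-5} = i \sqrt{5} \approx 2.2361 i$)
$y = 180 i \sqrt{5}$ ($y = i \sqrt{5} \left(-18\right) \left(-10\right) = - 18 i \sqrt{5} \left(-10\right) = 180 i \sqrt{5} \approx 402.49 i$)
$Z = - \frac{23771}{117}$ ($Z = \frac{23771}{-48 + \left(-96 + 27\right)} = \frac{23771}{-48 - 69} = \frac{23771}{-117} = 23771 \left(- \frac{1}{117}\right) = - \frac{23771}{117} \approx -203.17$)
$y - Z = 180 i \sqrt{5} - - \frac{23771}{117} = 180 i \sqrt{5} + \frac{23771}{117} = \frac{23771}{117} + 180 i \sqrt{5}$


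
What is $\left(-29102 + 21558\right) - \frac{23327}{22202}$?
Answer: $- \frac{167515215}{22202} \approx -7545.0$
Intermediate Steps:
$\left(-29102 + 21558\right) - \frac{23327}{22202} = -7544 - \frac{23327}{22202} = - \frac{167515215}{22202}$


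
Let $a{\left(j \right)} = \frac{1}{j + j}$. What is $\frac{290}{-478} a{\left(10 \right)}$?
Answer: $- \frac{29}{956} \approx -0.030335$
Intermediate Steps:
$a{\left(j \right)} = \frac{1}{2 j}$
$\frac{290}{-478} a{\left(10 \right)} = \frac{290}{-478} \frac{1}{2 \cdot 10} = 290 \left(- \frac{1}{478}\right) \frac{1}{2} \cdot \frac{1}{10} = \left(- \frac{145}{239}\right) \frac{1}{20} = - \frac{29}{956}$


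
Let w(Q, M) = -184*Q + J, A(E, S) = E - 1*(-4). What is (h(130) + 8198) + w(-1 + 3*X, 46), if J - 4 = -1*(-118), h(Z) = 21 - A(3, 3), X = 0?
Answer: 8518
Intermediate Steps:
A(E, S) = 4 + E (A(E, S) = E + 4 = 4 + E)
h(Z) = 14 (h(Z) = 21 - (4 + 3) = 21 - 1*7 = 21 - 7 = 14)
J = 122 (J = 4 - 1*(-118) = 4 + 118 = 122)
w(Q, M) = 122 - 184*Q (w(Q, M) = -184*Q + 122 = 122 - 184*Q)
(h(130) + 8198) + w(-1 + 3*X, 46) = (14 + 8198) + (122 - 184*(-1 + 3*0)) = 8212 + (122 - 184*(-1 + 0)) = 8212 + (122 - 184*(-1)) = 8212 + (122 + 184) = 8212 + 306 = 8518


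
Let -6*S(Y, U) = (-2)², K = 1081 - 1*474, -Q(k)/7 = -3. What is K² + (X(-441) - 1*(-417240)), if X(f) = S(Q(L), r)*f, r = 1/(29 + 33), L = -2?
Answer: 785983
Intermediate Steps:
r = 1/62 ≈ 0.016129
Q(k) = 21 (Q(k) = -7*(-3) = 21)
K = 607 (K = 1081 - 474 = 607)
S(Y, U) = -⅔ (S(Y, U) = -⅙*(-2)² = -⅙*4 = -⅔)
X(f) = -2*f/3
K² + (X(-441) - 1*(-417240)) = 607² + (-⅔*(-441) - 1*(-417240)) = 368449 + (294 + 417240) = 368449 + 417534 = 785983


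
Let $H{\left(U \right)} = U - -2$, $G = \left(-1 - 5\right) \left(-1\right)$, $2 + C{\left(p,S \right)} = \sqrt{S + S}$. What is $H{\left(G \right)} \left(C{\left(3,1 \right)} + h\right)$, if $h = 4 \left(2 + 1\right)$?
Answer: $80 + 8 \sqrt{2} \approx 91.314$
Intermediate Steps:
$C{\left(p,S \right)} = -2 + \sqrt{2} \sqrt{S}$ ($C{\left(p,S \right)} = -2 + \sqrt{S + S} = -2 + \sqrt{2 S} = -2 + \sqrt{2} \sqrt{S}$)
$G = 6$ ($G = \left(-6\right) \left(-1\right) = 6$)
$H{\left(U \right)} = 2 + U$ ($H{\left(U \right)} = U + 2 = 2 + U$)
$h = 12$ ($h = 4 \cdot 3 = 12$)
$H{\left(G \right)} \left(C{\left(3,1 \right)} + h\right) = \left(2 + 6\right) \left(\left(-2 + \sqrt{2} \sqrt{1}\right) + 12\right) = 8 \left(\left(-2 + \sqrt{2} \cdot 1\right) + 12\right) = 8 \left(\left(-2 + \sqrt{2}\right) + 12\right) = 8 \left(10 + \sqrt{2}\right) = 80 + 8 \sqrt{2}$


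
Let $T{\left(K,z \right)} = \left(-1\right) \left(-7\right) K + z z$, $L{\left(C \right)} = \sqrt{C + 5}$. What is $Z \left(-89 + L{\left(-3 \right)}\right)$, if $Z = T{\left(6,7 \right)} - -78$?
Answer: $-15041 + 169 \sqrt{2} \approx -14802.0$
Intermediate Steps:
$L{\left(C \right)} = \sqrt{5 + C}$
$T{\left(K,z \right)} = z^{2} + 7 K$ ($T{\left(K,z \right)} = 7 K + z^{2} = z^{2} + 7 K$)
$Z = 169$ ($Z = \left(7^{2} + 7 \cdot 6\right) - -78 = \left(49 + 42\right) + 78 = 91 + 78 = 169$)
$Z \left(-89 + L{\left(-3 \right)}\right) = 169 \left(-89 + \sqrt{5 - 3}\right) = 169 \left(-89 + \sqrt{2}\right) = -15041 + 169 \sqrt{2}$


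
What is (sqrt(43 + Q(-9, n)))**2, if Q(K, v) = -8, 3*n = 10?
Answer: 35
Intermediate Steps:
n = 10/3 (n = (1/3)*10 = 10/3 ≈ 3.3333)
(sqrt(43 + Q(-9, n)))**2 = (sqrt(43 - 8))**2 = (sqrt(35))**2 = 35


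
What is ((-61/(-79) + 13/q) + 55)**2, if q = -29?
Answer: 16064802009/5248681 ≈ 3060.7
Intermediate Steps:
((-61/(-79) + 13/q) + 55)**2 = ((-61/(-79) + 13/(-29)) + 55)**2 = ((-61*(-1/79) + 13*(-1/29)) + 55)**2 = ((61/79 - 13/29) + 55)**2 = (742/2291 + 55)**2 = (126747/2291)**2 = 16064802009/5248681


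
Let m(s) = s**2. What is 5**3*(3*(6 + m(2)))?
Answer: 3750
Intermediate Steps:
5**3*(3*(6 + m(2))) = 5**3*(3*(6 + 2**2)) = 125*(3*(6 + 4)) = 125*(3*10) = 125*30 = 3750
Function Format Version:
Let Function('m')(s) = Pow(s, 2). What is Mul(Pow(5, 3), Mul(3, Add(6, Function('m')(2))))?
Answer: 3750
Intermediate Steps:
Mul(Pow(5, 3), Mul(3, Add(6, Function('m')(2)))) = Mul(Pow(5, 3), Mul(3, Add(6, Pow(2, 2)))) = Mul(125, Mul(3, Add(6, 4))) = Mul(125, Mul(3, 10)) = Mul(125, 30) = 3750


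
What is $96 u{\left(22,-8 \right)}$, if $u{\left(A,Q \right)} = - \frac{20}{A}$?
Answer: $- \frac{960}{11} \approx -87.273$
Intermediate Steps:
$96 u{\left(22,-8 \right)} = 96 \left(- \frac{20}{22}\right) = 96 \left(\left(-20\right) \frac{1}{22}\right) = 96 \left(- \frac{10}{11}\right) = - \frac{960}{11}$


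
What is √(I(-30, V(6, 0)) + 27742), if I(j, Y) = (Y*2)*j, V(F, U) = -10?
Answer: √28342 ≈ 168.35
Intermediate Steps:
I(j, Y) = 2*Y*j (I(j, Y) = (2*Y)*j = 2*Y*j)
√(I(-30, V(6, 0)) + 27742) = √(2*(-10)*(-30) + 27742) = √(600 + 27742) = √28342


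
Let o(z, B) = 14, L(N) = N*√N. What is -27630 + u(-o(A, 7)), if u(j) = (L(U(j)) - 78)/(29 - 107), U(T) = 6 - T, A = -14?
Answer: -27629 - 20*√5/39 ≈ -27630.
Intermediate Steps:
L(N) = N^(3/2)
u(j) = 1 - (6 - j)^(3/2)/78 (u(j) = ((6 - j)^(3/2) - 78)/(29 - 107) = (-78 + (6 - j)^(3/2))/(-78) = (-78 + (6 - j)^(3/2))*(-1/78) = 1 - (6 - j)^(3/2)/78)
-27630 + u(-o(A, 7)) = -27630 + (1 - (6 - (-1)*14)^(3/2)/78) = -27630 + (1 - (6 - 1*(-14))^(3/2)/78) = -27630 + (1 - (6 + 14)^(3/2)/78) = -27630 + (1 - 20*√5/39) = -27629 - 20*√5/39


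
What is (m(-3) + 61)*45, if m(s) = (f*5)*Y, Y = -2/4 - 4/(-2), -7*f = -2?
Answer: 19890/7 ≈ 2841.4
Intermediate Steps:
f = 2/7 (f = -⅐*(-2) = 2/7 ≈ 0.28571)
Y = 3/2 (Y = -2*¼ - 4*(-½) = -½ + 2 = 3/2 ≈ 1.5000)
m(s) = 15/7 (m(s) = ((2/7)*5)*(3/2) = (10/7)*(3/2) = 15/7)
(m(-3) + 61)*45 = (15/7 + 61)*45 = (442/7)*45 = 19890/7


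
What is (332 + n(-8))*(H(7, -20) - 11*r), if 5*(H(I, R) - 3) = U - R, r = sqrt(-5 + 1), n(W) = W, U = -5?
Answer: 1944 - 7128*I ≈ 1944.0 - 7128.0*I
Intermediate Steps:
r = 2*I (r = sqrt(-4) = 2*I ≈ 2.0*I)
H(I, R) = 2 - R/5 (H(I, R) = 3 + (-5 - R)/5 = 3 + (-1 - R/5) = 2 - R/5)
(332 + n(-8))*(H(7, -20) - 11*r) = (332 - 8)*((2 - 1/5*(-20)) - 22*I) = 324*((2 + 4) - 22*I) = 324*(6 - 22*I) = 1944 - 7128*I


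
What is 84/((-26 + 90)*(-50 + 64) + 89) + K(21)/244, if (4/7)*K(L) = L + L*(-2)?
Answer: -62811/961360 ≈ -0.065336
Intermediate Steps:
K(L) = -7*L/4 (K(L) = 7*(L + L*(-2))/4 = 7*(L - 2*L)/4 = 7*(-L)/4 = -7*L/4)
84/((-26 + 90)*(-50 + 64) + 89) + K(21)/244 = 84/((-26 + 90)*(-50 + 64) + 89) - 7/4*21/244 = 84/(64*14 + 89) - 147/4*1/244 = 84/(896 + 89) - 147/976 = 84/985 - 147/976 = -62811/961360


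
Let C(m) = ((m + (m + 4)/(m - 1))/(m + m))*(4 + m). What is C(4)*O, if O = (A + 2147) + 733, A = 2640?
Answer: 36800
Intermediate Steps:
O = 5520 (O = (2640 + 2147) + 733 = 4787 + 733 = 5520)
C(m) = (4 + m)*(m + (4 + m)/(-1 + m))/(2*m) (C(m) = ((m + (4 + m)/(-1 + m))/((2*m)))*(4 + m) = ((m + (4 + m)/(-1 + m))*(1/(2*m)))*(4 + m) = ((m + (4 + m)/(-1 + m))/(2*m))*(4 + m) = (4 + m)*(m + (4 + m)/(-1 + m))/(2*m))
C(4)*O = ((1/2)*(16 + 4**3 + 4*4 + 4*4**2)/(4*(-1 + 4)))*5520 = ((1/2)*(1/4)*(16 + 64 + 16 + 4*16)/3)*5520 = ((1/2)*(1/4)*(1/3)*(16 + 64 + 16 + 64))*5520 = ((1/2)*(1/4)*(1/3)*160)*5520 = (20/3)*5520 = 36800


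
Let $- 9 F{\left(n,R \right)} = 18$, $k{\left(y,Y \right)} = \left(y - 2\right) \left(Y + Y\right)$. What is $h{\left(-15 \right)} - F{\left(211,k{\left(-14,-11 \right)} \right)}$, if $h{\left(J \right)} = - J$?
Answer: $17$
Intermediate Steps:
$k{\left(y,Y \right)} = 2 Y \left(-2 + y\right)$ ($k{\left(y,Y \right)} = \left(-2 + y\right) 2 Y = 2 Y \left(-2 + y\right)$)
$F{\left(n,R \right)} = -2$ ($F{\left(n,R \right)} = \left(- \frac{1}{9}\right) 18 = -2$)
$h{\left(-15 \right)} - F{\left(211,k{\left(-14,-11 \right)} \right)} = \left(-1\right) \left(-15\right) - -2 = 15 + 2 = 17$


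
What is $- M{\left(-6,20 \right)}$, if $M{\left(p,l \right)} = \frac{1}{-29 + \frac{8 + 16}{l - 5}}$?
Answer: $\frac{5}{137} \approx 0.036496$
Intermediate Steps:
$M{\left(p,l \right)} = \frac{1}{-29 + \frac{24}{-5 + l}}$
$- M{\left(-6,20 \right)} = - \frac{5 - 20}{-169 + 29 \cdot 20} = - \frac{5 - 20}{-169 + 580} = - \frac{-15}{411} = \left(-1\right) \left(- \frac{5}{137}\right) = \frac{5}{137}$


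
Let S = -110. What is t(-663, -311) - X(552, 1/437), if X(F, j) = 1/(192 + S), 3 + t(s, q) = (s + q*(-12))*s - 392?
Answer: -166881645/82 ≈ -2.0351e+6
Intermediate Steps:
t(s, q) = -395 + s*(s - 12*q) (t(s, q) = -3 + ((s + q*(-12))*s - 392) = -3 + ((s - 12*q)*s - 392) = -3 + (s*(s - 12*q) - 392) = -3 + (-392 + s*(s - 12*q)) = -395 + s*(s - 12*q))
X(F, j) = 1/82 (X(F, j) = 1/(192 - 110) = 1/82)
t(-663, -311) - X(552, 1/437) = (-395 + (-663)² - 12*(-311)*(-663)) - 1*1/82 = (-395 + 439569 - 2474316) - 1/82 = -2035142 - 1/82 = -166881645/82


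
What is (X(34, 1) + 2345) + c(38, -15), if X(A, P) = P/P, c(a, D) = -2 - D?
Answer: 2359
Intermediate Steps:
X(A, P) = 1
(X(34, 1) + 2345) + c(38, -15) = (1 + 2345) + (-2 - 1*(-15)) = 2346 + (-2 + 15) = 2346 + 13 = 2359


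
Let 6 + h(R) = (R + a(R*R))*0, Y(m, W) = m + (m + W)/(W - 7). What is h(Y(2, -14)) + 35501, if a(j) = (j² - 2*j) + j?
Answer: 35495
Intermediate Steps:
a(j) = j² - j
Y(m, W) = m + (W + m)/(-7 + W)
h(R) = -6 (h(R) = -6 + (R + (R*R)*(-1 + R*R))*0 = -6 + (R + R²*(-1 + R²))*0 = -6 + 0 = -6)
h(Y(2, -14)) + 35501 = -6 + 35501 = 35495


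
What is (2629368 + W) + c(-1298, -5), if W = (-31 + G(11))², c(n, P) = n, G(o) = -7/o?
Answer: 318117574/121 ≈ 2.6291e+6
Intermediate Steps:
W = 121104/121 (W = (-31 - 7/11)² = (-348/11)² = 121104/121 ≈ 1000.9)
(2629368 + W) + c(-1298, -5) = (2629368 + 121104/121) - 1298 = 318274632/121 - 1298 = 318117574/121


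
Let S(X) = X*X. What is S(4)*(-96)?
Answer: -1536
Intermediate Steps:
S(X) = X²
S(4)*(-96) = 4²*(-96) = 16*(-96) = -1536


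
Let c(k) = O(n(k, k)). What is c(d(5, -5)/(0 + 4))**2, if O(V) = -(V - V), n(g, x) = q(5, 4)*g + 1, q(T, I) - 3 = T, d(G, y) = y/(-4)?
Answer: 0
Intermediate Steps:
d(G, y) = -y/4 (d(G, y) = y*(-1/4) = -y/4)
q(T, I) = 3 + T
n(g, x) = 1 + 8*g (n(g, x) = (3 + 5)*g + 1 = 8*g + 1 = 1 + 8*g)
O(V) = 0 (O(V) = -1*0 = 0)
c(k) = 0
c(d(5, -5)/(0 + 4))**2 = 0**2 = 0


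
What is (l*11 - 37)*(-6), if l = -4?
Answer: 486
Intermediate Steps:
(l*11 - 37)*(-6) = (-4*11 - 37)*(-6) = (-44 - 37)*(-6) = -81*(-6) = 486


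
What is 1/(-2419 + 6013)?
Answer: 1/3594 ≈ 0.00027824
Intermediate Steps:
1/(-2419 + 6013) = 1/3594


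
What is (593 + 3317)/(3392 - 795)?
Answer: 3910/2597 ≈ 1.5056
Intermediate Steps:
(593 + 3317)/(3392 - 795) = 3910/2597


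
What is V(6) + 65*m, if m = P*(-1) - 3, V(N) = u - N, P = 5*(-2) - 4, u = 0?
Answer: 709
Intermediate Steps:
P = -14 (P = -10 - 4 = -14)
V(N) = -N (V(N) = 0 - N = -N)
m = 11 (m = -14*(-1) - 3 = 14 - 3 = 11)
V(6) + 65*m = -1*6 + 65*11 = -6 + 715 = 709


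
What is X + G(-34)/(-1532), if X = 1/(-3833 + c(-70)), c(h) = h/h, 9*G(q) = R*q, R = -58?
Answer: -1892623/13208904 ≈ -0.14328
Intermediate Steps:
G(q) = -58*q/9 (G(q) = (-58*q)/9 = -58*q/9)
c(h) = 1
X = -1/3832 (X = 1/(-3833 + 1) = 1/(-3832) = -1/3832 ≈ -0.00026096)
X + G(-34)/(-1532) = -1/3832 - 58/9*(-34)/(-1532) = -1/3832 + (1972/9)*(-1/1532) = -1/3832 - 493/3447 = -1892623/13208904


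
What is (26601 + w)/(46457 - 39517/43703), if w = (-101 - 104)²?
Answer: 1499581039/1015135377 ≈ 1.4772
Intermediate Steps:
w = 42025 (w = (-205)² = 42025)
(26601 + w)/(46457 - 39517/43703) = (26601 + 42025)/(46457 - 39517/43703) = 68626/(46457 - 39517*1/43703) = 68626/(46457 - 39517/43703) = 68626/(2030270754/43703) = 68626*(43703/2030270754) = 1499581039/1015135377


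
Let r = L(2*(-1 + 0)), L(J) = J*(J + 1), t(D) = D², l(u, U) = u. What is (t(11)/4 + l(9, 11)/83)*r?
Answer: 10079/166 ≈ 60.717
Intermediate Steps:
L(J) = J*(1 + J)
r = 2 (r = (2*(-1 + 0))*(1 + 2*(-1 + 0)) = (2*(-1))*(1 + 2*(-1)) = -2*(1 - 2) = -2*(-1) = 2)
(t(11)/4 + l(9, 11)/83)*r = (11²/4 + 9/83)*2 = (121*(¼) + 9*(1/83))*2 = (121/4 + 9/83)*2 = (10079/332)*2 = 10079/166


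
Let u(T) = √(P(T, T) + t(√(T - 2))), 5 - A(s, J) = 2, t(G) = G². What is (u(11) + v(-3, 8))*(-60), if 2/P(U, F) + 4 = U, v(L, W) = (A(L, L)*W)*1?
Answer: -1440 - 60*√455/7 ≈ -1622.8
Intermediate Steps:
A(s, J) = 3 (A(s, J) = 5 - 1*2 = 5 - 2 = 3)
v(L, W) = 3*W (v(L, W) = (3*W)*1 = 3*W)
P(U, F) = 2/(-4 + U)
u(T) = √(-2 + T + 2/(-4 + T)) (u(T) = √(2/(-4 + T) + (√(T - 2))²) = √(2/(-4 + T) + (√(-2 + T))²) = √(2/(-4 + T) + (-2 + T)) = √(-2 + T + 2/(-4 + T)))
(u(11) + v(-3, 8))*(-60) = (√((2 + (-4 + 11)*(-2 + 11))/(-4 + 11)) + 3*8)*(-60) = (√((2 + 7*9)/7) + 24)*(-60) = (√((2 + 63)/7) + 24)*(-60) = (√((⅐)*65) + 24)*(-60) = (√(65/7) + 24)*(-60) = (√455/7 + 24)*(-60) = (24 + √455/7)*(-60) = -1440 - 60*√455/7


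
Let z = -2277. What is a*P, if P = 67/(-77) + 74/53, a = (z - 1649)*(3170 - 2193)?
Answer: -8235252194/4081 ≈ -2.0180e+6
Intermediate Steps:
a = -3835702 (a = (-2277 - 1649)*(3170 - 2193) = -3926*977 = -3835702)
P = 2147/4081 (P = 67*(-1/77) + 74*(1/53) = -67/77 + 74/53 = 2147/4081 ≈ 0.52610)
a*P = -3835702*2147/4081 = -8235252194/4081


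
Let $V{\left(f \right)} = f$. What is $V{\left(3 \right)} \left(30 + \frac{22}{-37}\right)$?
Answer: $\frac{3264}{37} \approx 88.216$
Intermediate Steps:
$V{\left(3 \right)} \left(30 + \frac{22}{-37}\right) = 3 \left(30 + \frac{22}{-37}\right) = 3 \left(30 + 22 \left(- \frac{1}{37}\right)\right) = 3 \left(30 - \frac{22}{37}\right) = 3 \cdot \frac{1088}{37} = \frac{3264}{37}$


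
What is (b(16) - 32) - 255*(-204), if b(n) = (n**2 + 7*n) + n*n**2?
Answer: 56452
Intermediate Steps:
b(n) = n**2 + n**3 + 7*n (b(n) = (n**2 + 7*n) + n**3 = n**2 + n**3 + 7*n)
(b(16) - 32) - 255*(-204) = (16*(7 + 16 + 16**2) - 32) - 255*(-204) = (16*(7 + 16 + 256) - 32) + 52020 = (16*279 - 32) + 52020 = (4464 - 32) + 52020 = 4432 + 52020 = 56452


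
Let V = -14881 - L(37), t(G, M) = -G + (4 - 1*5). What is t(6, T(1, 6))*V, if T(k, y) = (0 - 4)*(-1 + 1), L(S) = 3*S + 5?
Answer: 104979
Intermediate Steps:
L(S) = 5 + 3*S
T(k, y) = 0 (T(k, y) = -4*0 = 0)
t(G, M) = -1 - G (t(G, M) = -G + (4 - 5) = -G - 1 = -1 - G)
V = -14997 (V = -14881 - (5 + 3*37) = -14881 - (5 + 111) = -14881 - 1*116 = -14881 - 116 = -14997)
t(6, T(1, 6))*V = (-1 - 1*6)*(-14997) = (-1 - 6)*(-14997) = -7*(-14997) = 104979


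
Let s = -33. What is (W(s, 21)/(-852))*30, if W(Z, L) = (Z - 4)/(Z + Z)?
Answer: -185/9372 ≈ -0.019740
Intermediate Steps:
W(Z, L) = (-4 + Z)/(2*Z) (W(Z, L) = (-4 + Z)/((2*Z)) = (-4 + Z)*(1/(2*Z)) = (-4 + Z)/(2*Z))
(W(s, 21)/(-852))*30 = (((1/2)*(-4 - 33)/(-33))/(-852))*30 = (((1/2)*(-1/33)*(-37))*(-1/852))*30 = ((37/66)*(-1/852))*30 = -37/56232*30 = -185/9372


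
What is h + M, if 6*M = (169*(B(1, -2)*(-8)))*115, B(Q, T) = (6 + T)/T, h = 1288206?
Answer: 4020098/3 ≈ 1.3400e+6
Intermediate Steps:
B(Q, T) = (6 + T)/T
M = 155480/3 (M = ((169*(((6 - 2)/(-2))*(-8)))*115)/6 = ((169*(-½*4*(-8)))*115)/6 = ((169*(-2*(-8)))*115)/6 = ((169*16)*115)/6 = (2704*115)/6 = (⅙)*310960 = 155480/3 ≈ 51827.)
h + M = 1288206 + 155480/3 = 4020098/3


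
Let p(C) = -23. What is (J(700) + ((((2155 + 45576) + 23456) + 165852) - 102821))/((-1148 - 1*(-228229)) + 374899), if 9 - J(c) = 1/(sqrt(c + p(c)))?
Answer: 134227/601980 - sqrt(677)/407540460 ≈ 0.22298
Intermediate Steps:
J(c) = 9 - 1/sqrt(-23 + c) (J(c) = 9 - 1/(sqrt(c - 23)) = 9 - 1/(sqrt(-23 + c)) = 9 - 1/sqrt(-23 + c))
(J(700) + ((((2155 + 45576) + 23456) + 165852) - 102821))/((-1148 - 1*(-228229)) + 374899) = ((9 - 1/sqrt(-23 + 700)) + ((((2155 + 45576) + 23456) + 165852) - 102821))/((-1148 - 1*(-228229)) + 374899) = ((9 - 1/sqrt(677)) + (((47731 + 23456) + 165852) - 102821))/((-1148 + 228229) + 374899) = ((9 - sqrt(677)/677) + ((71187 + 165852) - 102821))/(227081 + 374899) = ((9 - sqrt(677)/677) + (237039 - 102821))/601980 = ((9 - sqrt(677)/677) + 134218)*(1/601980) = (134227 - sqrt(677)/677)*(1/601980) = 134227/601980 - sqrt(677)/407540460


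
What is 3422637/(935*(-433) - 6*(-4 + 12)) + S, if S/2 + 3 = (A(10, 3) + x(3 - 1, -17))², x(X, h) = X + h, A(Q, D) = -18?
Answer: 876026679/404903 ≈ 2163.5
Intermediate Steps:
S = 2172 (S = -6 + 2*(-18 + ((3 - 1) - 17))² = -6 + 2*(-18 + (2 - 17))² = -6 + 2*(-18 - 15)² = -6 + 2*(-33)² = -6 + 2*1089 = -6 + 2178 = 2172)
3422637/(935*(-433) - 6*(-4 + 12)) + S = 3422637/(935*(-433) - 6*(-4 + 12)) + 2172 = 3422637/(-404855 - 6*8) + 2172 = 3422637/(-404855 - 48) + 2172 = 3422637/(-404903) + 2172 = 3422637*(-1/404903) + 2172 = -3422637/404903 + 2172 = 876026679/404903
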